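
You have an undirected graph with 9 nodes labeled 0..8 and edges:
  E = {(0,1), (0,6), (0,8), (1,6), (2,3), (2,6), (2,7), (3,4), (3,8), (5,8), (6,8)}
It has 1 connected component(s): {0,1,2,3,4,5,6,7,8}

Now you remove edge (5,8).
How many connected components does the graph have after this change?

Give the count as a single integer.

Initial component count: 1
Remove (5,8): it was a bridge. Count increases: 1 -> 2.
  After removal, components: {0,1,2,3,4,6,7,8} {5}
New component count: 2

Answer: 2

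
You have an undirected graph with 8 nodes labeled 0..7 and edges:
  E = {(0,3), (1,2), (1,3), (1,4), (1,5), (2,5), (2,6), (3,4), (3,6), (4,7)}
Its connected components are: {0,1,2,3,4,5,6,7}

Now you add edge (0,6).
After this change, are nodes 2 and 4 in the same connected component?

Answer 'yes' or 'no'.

Initial components: {0,1,2,3,4,5,6,7}
Adding edge (0,6): both already in same component {0,1,2,3,4,5,6,7}. No change.
New components: {0,1,2,3,4,5,6,7}
Are 2 and 4 in the same component? yes

Answer: yes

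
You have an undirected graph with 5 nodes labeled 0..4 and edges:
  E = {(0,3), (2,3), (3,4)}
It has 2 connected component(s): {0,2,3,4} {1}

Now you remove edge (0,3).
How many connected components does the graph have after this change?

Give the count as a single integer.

Answer: 3

Derivation:
Initial component count: 2
Remove (0,3): it was a bridge. Count increases: 2 -> 3.
  After removal, components: {0} {1} {2,3,4}
New component count: 3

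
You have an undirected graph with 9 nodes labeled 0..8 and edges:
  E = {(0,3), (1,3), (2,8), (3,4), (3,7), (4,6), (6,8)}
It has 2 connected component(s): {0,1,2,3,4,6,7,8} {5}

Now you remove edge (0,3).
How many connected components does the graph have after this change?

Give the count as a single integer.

Initial component count: 2
Remove (0,3): it was a bridge. Count increases: 2 -> 3.
  After removal, components: {0} {1,2,3,4,6,7,8} {5}
New component count: 3

Answer: 3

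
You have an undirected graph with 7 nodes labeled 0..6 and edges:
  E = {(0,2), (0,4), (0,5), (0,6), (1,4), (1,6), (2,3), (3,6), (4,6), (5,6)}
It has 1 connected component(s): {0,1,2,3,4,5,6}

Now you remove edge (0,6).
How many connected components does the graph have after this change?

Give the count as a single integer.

Initial component count: 1
Remove (0,6): not a bridge. Count unchanged: 1.
  After removal, components: {0,1,2,3,4,5,6}
New component count: 1

Answer: 1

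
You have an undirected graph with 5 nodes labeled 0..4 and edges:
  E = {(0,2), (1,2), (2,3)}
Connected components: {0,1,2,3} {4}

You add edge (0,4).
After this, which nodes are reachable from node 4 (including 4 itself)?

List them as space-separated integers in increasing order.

Answer: 0 1 2 3 4

Derivation:
Before: nodes reachable from 4: {4}
Adding (0,4): merges 4's component with another. Reachability grows.
After: nodes reachable from 4: {0,1,2,3,4}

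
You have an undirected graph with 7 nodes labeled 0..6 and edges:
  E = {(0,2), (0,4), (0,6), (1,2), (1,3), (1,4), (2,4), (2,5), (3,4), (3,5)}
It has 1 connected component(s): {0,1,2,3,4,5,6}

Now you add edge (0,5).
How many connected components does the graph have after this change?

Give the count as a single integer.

Answer: 1

Derivation:
Initial component count: 1
Add (0,5): endpoints already in same component. Count unchanged: 1.
New component count: 1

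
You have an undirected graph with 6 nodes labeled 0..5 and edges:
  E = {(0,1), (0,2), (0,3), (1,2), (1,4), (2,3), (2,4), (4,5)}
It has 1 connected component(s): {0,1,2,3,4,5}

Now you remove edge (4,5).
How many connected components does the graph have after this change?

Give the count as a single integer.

Answer: 2

Derivation:
Initial component count: 1
Remove (4,5): it was a bridge. Count increases: 1 -> 2.
  After removal, components: {0,1,2,3,4} {5}
New component count: 2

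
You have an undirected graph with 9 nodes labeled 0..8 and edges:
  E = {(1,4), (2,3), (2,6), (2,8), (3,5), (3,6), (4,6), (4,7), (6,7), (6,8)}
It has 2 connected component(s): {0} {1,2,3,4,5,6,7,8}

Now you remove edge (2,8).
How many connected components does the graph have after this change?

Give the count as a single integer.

Initial component count: 2
Remove (2,8): not a bridge. Count unchanged: 2.
  After removal, components: {0} {1,2,3,4,5,6,7,8}
New component count: 2

Answer: 2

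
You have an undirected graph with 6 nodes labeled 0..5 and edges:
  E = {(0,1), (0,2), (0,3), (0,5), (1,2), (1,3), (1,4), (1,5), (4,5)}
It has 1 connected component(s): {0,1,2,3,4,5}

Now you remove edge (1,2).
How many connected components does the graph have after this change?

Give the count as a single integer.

Answer: 1

Derivation:
Initial component count: 1
Remove (1,2): not a bridge. Count unchanged: 1.
  After removal, components: {0,1,2,3,4,5}
New component count: 1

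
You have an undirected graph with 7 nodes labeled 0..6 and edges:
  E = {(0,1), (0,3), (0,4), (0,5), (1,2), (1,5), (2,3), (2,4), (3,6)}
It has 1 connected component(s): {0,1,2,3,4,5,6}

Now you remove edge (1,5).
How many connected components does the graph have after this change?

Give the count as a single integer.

Answer: 1

Derivation:
Initial component count: 1
Remove (1,5): not a bridge. Count unchanged: 1.
  After removal, components: {0,1,2,3,4,5,6}
New component count: 1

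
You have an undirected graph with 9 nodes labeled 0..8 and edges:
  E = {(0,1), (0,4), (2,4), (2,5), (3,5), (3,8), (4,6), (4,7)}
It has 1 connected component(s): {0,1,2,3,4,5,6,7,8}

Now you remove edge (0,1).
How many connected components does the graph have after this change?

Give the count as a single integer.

Initial component count: 1
Remove (0,1): it was a bridge. Count increases: 1 -> 2.
  After removal, components: {0,2,3,4,5,6,7,8} {1}
New component count: 2

Answer: 2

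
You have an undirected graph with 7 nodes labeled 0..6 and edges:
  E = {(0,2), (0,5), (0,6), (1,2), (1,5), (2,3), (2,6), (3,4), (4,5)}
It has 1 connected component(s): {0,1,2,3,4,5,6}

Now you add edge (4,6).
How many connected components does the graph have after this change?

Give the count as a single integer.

Initial component count: 1
Add (4,6): endpoints already in same component. Count unchanged: 1.
New component count: 1

Answer: 1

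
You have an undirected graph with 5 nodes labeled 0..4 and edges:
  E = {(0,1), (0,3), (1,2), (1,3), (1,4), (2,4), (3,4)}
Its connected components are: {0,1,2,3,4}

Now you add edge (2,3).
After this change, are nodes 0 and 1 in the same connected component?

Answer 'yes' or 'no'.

Initial components: {0,1,2,3,4}
Adding edge (2,3): both already in same component {0,1,2,3,4}. No change.
New components: {0,1,2,3,4}
Are 0 and 1 in the same component? yes

Answer: yes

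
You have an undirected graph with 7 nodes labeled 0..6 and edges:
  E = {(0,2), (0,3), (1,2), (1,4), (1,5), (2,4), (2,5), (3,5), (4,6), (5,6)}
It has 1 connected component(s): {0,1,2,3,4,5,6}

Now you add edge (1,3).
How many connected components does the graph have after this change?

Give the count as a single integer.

Answer: 1

Derivation:
Initial component count: 1
Add (1,3): endpoints already in same component. Count unchanged: 1.
New component count: 1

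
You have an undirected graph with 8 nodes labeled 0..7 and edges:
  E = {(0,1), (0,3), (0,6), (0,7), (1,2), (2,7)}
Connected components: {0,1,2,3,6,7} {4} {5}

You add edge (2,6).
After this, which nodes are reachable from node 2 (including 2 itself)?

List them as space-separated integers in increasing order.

Answer: 0 1 2 3 6 7

Derivation:
Before: nodes reachable from 2: {0,1,2,3,6,7}
Adding (2,6): both endpoints already in same component. Reachability from 2 unchanged.
After: nodes reachable from 2: {0,1,2,3,6,7}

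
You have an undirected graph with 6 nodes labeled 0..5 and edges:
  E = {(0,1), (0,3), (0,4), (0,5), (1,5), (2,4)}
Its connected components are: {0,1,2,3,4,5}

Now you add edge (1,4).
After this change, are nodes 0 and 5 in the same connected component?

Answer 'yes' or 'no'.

Answer: yes

Derivation:
Initial components: {0,1,2,3,4,5}
Adding edge (1,4): both already in same component {0,1,2,3,4,5}. No change.
New components: {0,1,2,3,4,5}
Are 0 and 5 in the same component? yes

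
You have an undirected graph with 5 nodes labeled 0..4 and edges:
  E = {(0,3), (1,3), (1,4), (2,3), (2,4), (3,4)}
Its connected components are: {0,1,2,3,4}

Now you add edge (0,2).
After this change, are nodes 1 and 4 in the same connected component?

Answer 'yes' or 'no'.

Initial components: {0,1,2,3,4}
Adding edge (0,2): both already in same component {0,1,2,3,4}. No change.
New components: {0,1,2,3,4}
Are 1 and 4 in the same component? yes

Answer: yes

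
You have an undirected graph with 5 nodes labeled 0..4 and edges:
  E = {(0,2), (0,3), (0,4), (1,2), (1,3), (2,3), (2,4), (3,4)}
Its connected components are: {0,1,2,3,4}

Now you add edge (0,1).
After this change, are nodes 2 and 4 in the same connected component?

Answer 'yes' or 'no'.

Answer: yes

Derivation:
Initial components: {0,1,2,3,4}
Adding edge (0,1): both already in same component {0,1,2,3,4}. No change.
New components: {0,1,2,3,4}
Are 2 and 4 in the same component? yes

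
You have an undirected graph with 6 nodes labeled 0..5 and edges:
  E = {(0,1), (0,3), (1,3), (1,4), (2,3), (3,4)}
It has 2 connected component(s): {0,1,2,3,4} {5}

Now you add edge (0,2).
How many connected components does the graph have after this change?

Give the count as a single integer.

Answer: 2

Derivation:
Initial component count: 2
Add (0,2): endpoints already in same component. Count unchanged: 2.
New component count: 2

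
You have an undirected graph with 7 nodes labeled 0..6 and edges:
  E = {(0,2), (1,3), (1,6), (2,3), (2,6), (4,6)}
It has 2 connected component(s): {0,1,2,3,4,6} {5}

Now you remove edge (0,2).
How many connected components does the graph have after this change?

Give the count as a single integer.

Answer: 3

Derivation:
Initial component count: 2
Remove (0,2): it was a bridge. Count increases: 2 -> 3.
  After removal, components: {0} {1,2,3,4,6} {5}
New component count: 3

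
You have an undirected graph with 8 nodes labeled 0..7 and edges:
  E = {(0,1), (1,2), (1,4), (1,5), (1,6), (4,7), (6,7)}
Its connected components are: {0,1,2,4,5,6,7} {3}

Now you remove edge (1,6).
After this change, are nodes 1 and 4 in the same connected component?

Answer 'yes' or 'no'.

Answer: yes

Derivation:
Initial components: {0,1,2,4,5,6,7} {3}
Removing edge (1,6): not a bridge — component count unchanged at 2.
New components: {0,1,2,4,5,6,7} {3}
Are 1 and 4 in the same component? yes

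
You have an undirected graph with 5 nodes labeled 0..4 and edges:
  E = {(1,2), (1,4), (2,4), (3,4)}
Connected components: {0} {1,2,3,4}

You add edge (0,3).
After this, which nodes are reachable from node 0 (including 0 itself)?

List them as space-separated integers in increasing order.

Before: nodes reachable from 0: {0}
Adding (0,3): merges 0's component with another. Reachability grows.
After: nodes reachable from 0: {0,1,2,3,4}

Answer: 0 1 2 3 4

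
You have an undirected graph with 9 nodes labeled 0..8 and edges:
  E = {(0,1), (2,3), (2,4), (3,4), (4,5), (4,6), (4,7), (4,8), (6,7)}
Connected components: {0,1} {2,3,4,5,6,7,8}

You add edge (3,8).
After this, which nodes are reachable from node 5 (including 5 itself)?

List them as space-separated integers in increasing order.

Before: nodes reachable from 5: {2,3,4,5,6,7,8}
Adding (3,8): both endpoints already in same component. Reachability from 5 unchanged.
After: nodes reachable from 5: {2,3,4,5,6,7,8}

Answer: 2 3 4 5 6 7 8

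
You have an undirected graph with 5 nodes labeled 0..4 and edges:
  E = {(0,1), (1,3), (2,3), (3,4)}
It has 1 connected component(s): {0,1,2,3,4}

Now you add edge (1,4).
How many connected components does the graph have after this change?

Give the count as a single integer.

Answer: 1

Derivation:
Initial component count: 1
Add (1,4): endpoints already in same component. Count unchanged: 1.
New component count: 1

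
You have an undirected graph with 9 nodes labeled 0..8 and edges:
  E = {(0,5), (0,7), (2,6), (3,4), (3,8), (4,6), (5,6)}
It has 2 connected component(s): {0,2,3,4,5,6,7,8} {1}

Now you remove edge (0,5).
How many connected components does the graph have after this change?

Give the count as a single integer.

Answer: 3

Derivation:
Initial component count: 2
Remove (0,5): it was a bridge. Count increases: 2 -> 3.
  After removal, components: {0,7} {1} {2,3,4,5,6,8}
New component count: 3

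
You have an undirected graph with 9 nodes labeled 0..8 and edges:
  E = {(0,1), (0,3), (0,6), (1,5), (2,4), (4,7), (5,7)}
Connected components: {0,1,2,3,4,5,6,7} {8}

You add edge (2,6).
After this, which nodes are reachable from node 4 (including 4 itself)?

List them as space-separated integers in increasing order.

Answer: 0 1 2 3 4 5 6 7

Derivation:
Before: nodes reachable from 4: {0,1,2,3,4,5,6,7}
Adding (2,6): both endpoints already in same component. Reachability from 4 unchanged.
After: nodes reachable from 4: {0,1,2,3,4,5,6,7}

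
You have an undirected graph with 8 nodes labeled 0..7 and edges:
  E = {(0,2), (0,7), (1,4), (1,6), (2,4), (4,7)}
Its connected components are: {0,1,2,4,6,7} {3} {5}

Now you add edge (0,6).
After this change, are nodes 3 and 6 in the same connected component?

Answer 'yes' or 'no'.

Initial components: {0,1,2,4,6,7} {3} {5}
Adding edge (0,6): both already in same component {0,1,2,4,6,7}. No change.
New components: {0,1,2,4,6,7} {3} {5}
Are 3 and 6 in the same component? no

Answer: no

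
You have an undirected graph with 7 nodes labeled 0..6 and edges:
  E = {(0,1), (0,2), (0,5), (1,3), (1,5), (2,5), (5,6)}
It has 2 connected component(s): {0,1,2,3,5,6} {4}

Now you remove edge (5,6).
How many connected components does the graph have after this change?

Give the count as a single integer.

Answer: 3

Derivation:
Initial component count: 2
Remove (5,6): it was a bridge. Count increases: 2 -> 3.
  After removal, components: {0,1,2,3,5} {4} {6}
New component count: 3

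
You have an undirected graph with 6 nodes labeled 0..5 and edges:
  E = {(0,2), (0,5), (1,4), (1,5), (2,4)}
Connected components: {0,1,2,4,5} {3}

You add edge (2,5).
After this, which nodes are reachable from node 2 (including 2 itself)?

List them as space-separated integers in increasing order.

Answer: 0 1 2 4 5

Derivation:
Before: nodes reachable from 2: {0,1,2,4,5}
Adding (2,5): both endpoints already in same component. Reachability from 2 unchanged.
After: nodes reachable from 2: {0,1,2,4,5}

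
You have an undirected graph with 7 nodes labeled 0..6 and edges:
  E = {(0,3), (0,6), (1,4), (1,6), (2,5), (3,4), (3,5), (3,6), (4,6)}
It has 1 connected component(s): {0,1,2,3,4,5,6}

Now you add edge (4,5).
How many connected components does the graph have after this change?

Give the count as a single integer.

Answer: 1

Derivation:
Initial component count: 1
Add (4,5): endpoints already in same component. Count unchanged: 1.
New component count: 1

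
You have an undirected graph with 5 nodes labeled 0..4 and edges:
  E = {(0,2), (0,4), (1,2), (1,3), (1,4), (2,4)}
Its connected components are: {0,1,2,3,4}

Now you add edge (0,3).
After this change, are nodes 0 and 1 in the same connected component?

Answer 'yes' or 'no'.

Initial components: {0,1,2,3,4}
Adding edge (0,3): both already in same component {0,1,2,3,4}. No change.
New components: {0,1,2,3,4}
Are 0 and 1 in the same component? yes

Answer: yes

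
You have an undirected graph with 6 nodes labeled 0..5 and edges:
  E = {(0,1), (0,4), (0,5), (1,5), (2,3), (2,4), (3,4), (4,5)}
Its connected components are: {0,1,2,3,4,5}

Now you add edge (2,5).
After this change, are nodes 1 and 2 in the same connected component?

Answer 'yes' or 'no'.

Initial components: {0,1,2,3,4,5}
Adding edge (2,5): both already in same component {0,1,2,3,4,5}. No change.
New components: {0,1,2,3,4,5}
Are 1 and 2 in the same component? yes

Answer: yes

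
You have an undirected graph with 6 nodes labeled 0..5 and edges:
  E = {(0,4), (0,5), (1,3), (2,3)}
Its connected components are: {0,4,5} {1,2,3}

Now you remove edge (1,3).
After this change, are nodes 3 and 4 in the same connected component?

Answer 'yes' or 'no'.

Answer: no

Derivation:
Initial components: {0,4,5} {1,2,3}
Removing edge (1,3): it was a bridge — component count 2 -> 3.
New components: {0,4,5} {1} {2,3}
Are 3 and 4 in the same component? no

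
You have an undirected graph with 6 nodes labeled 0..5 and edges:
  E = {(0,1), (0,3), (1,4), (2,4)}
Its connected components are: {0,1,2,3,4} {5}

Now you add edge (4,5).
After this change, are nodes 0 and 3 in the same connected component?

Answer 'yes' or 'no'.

Answer: yes

Derivation:
Initial components: {0,1,2,3,4} {5}
Adding edge (4,5): merges {0,1,2,3,4} and {5}.
New components: {0,1,2,3,4,5}
Are 0 and 3 in the same component? yes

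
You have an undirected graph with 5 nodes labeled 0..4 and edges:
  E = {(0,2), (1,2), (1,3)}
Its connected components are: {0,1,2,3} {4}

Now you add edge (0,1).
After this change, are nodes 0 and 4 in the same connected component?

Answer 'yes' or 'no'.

Initial components: {0,1,2,3} {4}
Adding edge (0,1): both already in same component {0,1,2,3}. No change.
New components: {0,1,2,3} {4}
Are 0 and 4 in the same component? no

Answer: no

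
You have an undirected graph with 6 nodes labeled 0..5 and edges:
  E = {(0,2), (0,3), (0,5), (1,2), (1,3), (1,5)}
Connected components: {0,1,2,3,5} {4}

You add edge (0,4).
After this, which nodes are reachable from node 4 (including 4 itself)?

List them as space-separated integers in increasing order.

Answer: 0 1 2 3 4 5

Derivation:
Before: nodes reachable from 4: {4}
Adding (0,4): merges 4's component with another. Reachability grows.
After: nodes reachable from 4: {0,1,2,3,4,5}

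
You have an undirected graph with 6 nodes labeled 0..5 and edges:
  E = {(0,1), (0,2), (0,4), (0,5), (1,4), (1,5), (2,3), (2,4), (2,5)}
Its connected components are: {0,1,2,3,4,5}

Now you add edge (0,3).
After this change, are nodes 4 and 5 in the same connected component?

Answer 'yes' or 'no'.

Initial components: {0,1,2,3,4,5}
Adding edge (0,3): both already in same component {0,1,2,3,4,5}. No change.
New components: {0,1,2,3,4,5}
Are 4 and 5 in the same component? yes

Answer: yes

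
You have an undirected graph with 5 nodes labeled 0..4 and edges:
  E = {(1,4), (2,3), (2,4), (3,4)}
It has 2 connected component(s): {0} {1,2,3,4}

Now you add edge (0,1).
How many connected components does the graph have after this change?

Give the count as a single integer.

Initial component count: 2
Add (0,1): merges two components. Count decreases: 2 -> 1.
New component count: 1

Answer: 1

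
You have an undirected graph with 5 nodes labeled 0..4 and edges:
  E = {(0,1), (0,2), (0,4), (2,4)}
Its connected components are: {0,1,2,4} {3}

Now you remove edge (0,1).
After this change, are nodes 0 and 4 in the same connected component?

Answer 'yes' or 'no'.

Initial components: {0,1,2,4} {3}
Removing edge (0,1): it was a bridge — component count 2 -> 3.
New components: {0,2,4} {1} {3}
Are 0 and 4 in the same component? yes

Answer: yes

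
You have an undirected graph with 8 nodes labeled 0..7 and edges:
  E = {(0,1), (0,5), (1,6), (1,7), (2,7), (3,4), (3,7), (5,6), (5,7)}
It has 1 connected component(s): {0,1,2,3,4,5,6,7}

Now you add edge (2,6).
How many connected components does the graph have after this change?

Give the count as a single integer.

Answer: 1

Derivation:
Initial component count: 1
Add (2,6): endpoints already in same component. Count unchanged: 1.
New component count: 1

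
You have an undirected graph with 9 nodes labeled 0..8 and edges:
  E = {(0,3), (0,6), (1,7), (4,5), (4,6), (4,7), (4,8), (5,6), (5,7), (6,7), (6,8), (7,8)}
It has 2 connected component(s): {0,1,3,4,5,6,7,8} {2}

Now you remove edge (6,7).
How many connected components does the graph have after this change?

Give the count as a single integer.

Answer: 2

Derivation:
Initial component count: 2
Remove (6,7): not a bridge. Count unchanged: 2.
  After removal, components: {0,1,3,4,5,6,7,8} {2}
New component count: 2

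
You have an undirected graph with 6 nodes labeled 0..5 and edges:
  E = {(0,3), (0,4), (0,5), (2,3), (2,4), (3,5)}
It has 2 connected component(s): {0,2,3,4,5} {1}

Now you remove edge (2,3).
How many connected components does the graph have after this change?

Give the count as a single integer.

Initial component count: 2
Remove (2,3): not a bridge. Count unchanged: 2.
  After removal, components: {0,2,3,4,5} {1}
New component count: 2

Answer: 2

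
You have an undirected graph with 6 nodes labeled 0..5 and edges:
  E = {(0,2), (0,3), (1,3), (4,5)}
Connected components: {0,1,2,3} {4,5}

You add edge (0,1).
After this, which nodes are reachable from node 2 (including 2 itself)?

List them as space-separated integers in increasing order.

Before: nodes reachable from 2: {0,1,2,3}
Adding (0,1): both endpoints already in same component. Reachability from 2 unchanged.
After: nodes reachable from 2: {0,1,2,3}

Answer: 0 1 2 3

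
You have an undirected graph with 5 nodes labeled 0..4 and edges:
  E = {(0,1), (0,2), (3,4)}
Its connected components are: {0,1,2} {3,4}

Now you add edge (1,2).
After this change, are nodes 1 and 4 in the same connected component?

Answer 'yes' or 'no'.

Initial components: {0,1,2} {3,4}
Adding edge (1,2): both already in same component {0,1,2}. No change.
New components: {0,1,2} {3,4}
Are 1 and 4 in the same component? no

Answer: no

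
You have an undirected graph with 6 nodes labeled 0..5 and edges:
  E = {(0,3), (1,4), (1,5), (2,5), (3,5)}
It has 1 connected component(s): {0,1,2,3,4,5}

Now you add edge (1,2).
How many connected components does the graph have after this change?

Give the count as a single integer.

Initial component count: 1
Add (1,2): endpoints already in same component. Count unchanged: 1.
New component count: 1

Answer: 1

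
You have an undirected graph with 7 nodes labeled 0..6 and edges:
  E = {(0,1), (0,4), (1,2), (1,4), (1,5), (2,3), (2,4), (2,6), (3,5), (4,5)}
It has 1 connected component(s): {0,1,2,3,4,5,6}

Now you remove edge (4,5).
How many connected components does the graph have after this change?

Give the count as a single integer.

Initial component count: 1
Remove (4,5): not a bridge. Count unchanged: 1.
  After removal, components: {0,1,2,3,4,5,6}
New component count: 1

Answer: 1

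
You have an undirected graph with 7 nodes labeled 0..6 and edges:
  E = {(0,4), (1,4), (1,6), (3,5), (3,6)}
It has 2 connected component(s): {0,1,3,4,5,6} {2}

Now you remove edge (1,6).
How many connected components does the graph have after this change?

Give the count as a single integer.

Answer: 3

Derivation:
Initial component count: 2
Remove (1,6): it was a bridge. Count increases: 2 -> 3.
  After removal, components: {0,1,4} {2} {3,5,6}
New component count: 3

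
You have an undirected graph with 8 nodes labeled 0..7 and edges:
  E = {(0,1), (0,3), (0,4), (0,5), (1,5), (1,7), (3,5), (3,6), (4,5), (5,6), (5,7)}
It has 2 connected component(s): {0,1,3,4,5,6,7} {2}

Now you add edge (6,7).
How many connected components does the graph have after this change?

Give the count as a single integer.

Answer: 2

Derivation:
Initial component count: 2
Add (6,7): endpoints already in same component. Count unchanged: 2.
New component count: 2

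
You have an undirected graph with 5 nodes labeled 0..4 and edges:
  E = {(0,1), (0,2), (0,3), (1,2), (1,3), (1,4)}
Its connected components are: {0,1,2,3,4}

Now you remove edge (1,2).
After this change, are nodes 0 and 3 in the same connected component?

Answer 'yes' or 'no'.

Initial components: {0,1,2,3,4}
Removing edge (1,2): not a bridge — component count unchanged at 1.
New components: {0,1,2,3,4}
Are 0 and 3 in the same component? yes

Answer: yes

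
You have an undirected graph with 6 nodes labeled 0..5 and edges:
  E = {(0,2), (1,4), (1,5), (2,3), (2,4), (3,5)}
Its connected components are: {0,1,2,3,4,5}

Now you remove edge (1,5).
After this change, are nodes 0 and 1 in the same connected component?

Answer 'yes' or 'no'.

Initial components: {0,1,2,3,4,5}
Removing edge (1,5): not a bridge — component count unchanged at 1.
New components: {0,1,2,3,4,5}
Are 0 and 1 in the same component? yes

Answer: yes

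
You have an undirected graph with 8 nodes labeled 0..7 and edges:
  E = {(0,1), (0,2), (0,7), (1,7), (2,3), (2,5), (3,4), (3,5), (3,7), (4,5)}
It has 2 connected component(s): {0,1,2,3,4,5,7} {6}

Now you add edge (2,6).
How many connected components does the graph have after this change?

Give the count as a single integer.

Initial component count: 2
Add (2,6): merges two components. Count decreases: 2 -> 1.
New component count: 1

Answer: 1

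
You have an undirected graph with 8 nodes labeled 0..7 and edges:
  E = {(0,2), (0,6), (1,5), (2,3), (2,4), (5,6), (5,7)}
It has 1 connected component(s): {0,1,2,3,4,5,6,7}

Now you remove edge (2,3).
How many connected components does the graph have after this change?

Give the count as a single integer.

Initial component count: 1
Remove (2,3): it was a bridge. Count increases: 1 -> 2.
  After removal, components: {0,1,2,4,5,6,7} {3}
New component count: 2

Answer: 2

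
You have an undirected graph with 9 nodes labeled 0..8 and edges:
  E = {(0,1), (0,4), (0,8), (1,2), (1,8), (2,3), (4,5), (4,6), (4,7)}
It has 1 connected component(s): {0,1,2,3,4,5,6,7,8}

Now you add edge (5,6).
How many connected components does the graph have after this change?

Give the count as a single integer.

Answer: 1

Derivation:
Initial component count: 1
Add (5,6): endpoints already in same component. Count unchanged: 1.
New component count: 1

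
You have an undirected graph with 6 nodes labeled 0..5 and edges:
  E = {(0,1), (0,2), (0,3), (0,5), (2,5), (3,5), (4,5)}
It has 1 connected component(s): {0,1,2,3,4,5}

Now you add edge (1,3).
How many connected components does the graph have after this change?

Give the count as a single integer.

Answer: 1

Derivation:
Initial component count: 1
Add (1,3): endpoints already in same component. Count unchanged: 1.
New component count: 1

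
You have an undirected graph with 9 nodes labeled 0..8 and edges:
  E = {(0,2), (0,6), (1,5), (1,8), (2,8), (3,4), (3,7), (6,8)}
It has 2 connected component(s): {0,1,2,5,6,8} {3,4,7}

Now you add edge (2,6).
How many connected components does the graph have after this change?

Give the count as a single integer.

Answer: 2

Derivation:
Initial component count: 2
Add (2,6): endpoints already in same component. Count unchanged: 2.
New component count: 2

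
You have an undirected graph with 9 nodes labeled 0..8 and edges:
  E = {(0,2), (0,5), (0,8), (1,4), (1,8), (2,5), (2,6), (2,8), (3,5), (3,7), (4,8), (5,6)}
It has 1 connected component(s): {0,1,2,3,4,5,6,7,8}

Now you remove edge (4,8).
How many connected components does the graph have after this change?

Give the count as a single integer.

Answer: 1

Derivation:
Initial component count: 1
Remove (4,8): not a bridge. Count unchanged: 1.
  After removal, components: {0,1,2,3,4,5,6,7,8}
New component count: 1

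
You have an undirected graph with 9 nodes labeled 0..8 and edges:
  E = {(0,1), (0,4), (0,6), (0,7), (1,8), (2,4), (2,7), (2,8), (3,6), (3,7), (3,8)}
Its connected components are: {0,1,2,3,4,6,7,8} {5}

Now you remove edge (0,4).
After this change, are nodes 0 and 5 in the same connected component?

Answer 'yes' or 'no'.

Answer: no

Derivation:
Initial components: {0,1,2,3,4,6,7,8} {5}
Removing edge (0,4): not a bridge — component count unchanged at 2.
New components: {0,1,2,3,4,6,7,8} {5}
Are 0 and 5 in the same component? no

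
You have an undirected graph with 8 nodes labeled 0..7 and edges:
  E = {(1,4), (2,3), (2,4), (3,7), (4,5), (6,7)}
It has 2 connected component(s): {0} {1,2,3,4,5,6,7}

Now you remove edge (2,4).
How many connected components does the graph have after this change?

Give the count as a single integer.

Answer: 3

Derivation:
Initial component count: 2
Remove (2,4): it was a bridge. Count increases: 2 -> 3.
  After removal, components: {0} {1,4,5} {2,3,6,7}
New component count: 3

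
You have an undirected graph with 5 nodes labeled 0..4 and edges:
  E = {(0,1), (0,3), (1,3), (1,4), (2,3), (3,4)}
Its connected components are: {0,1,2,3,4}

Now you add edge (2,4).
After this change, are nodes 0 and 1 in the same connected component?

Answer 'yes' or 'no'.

Answer: yes

Derivation:
Initial components: {0,1,2,3,4}
Adding edge (2,4): both already in same component {0,1,2,3,4}. No change.
New components: {0,1,2,3,4}
Are 0 and 1 in the same component? yes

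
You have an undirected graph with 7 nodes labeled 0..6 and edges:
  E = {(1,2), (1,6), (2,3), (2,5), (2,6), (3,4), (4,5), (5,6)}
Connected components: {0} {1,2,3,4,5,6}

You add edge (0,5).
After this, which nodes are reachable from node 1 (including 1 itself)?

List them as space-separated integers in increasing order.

Before: nodes reachable from 1: {1,2,3,4,5,6}
Adding (0,5): merges 1's component with another. Reachability grows.
After: nodes reachable from 1: {0,1,2,3,4,5,6}

Answer: 0 1 2 3 4 5 6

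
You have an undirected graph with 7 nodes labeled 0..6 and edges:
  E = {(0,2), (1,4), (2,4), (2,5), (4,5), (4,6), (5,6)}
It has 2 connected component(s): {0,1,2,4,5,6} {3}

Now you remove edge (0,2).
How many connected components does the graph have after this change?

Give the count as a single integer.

Initial component count: 2
Remove (0,2): it was a bridge. Count increases: 2 -> 3.
  After removal, components: {0} {1,2,4,5,6} {3}
New component count: 3

Answer: 3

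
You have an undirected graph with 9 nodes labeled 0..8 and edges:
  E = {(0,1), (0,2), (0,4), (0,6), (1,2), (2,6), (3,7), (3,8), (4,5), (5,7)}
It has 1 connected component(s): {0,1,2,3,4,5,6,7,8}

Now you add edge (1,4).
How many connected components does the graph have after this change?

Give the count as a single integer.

Answer: 1

Derivation:
Initial component count: 1
Add (1,4): endpoints already in same component. Count unchanged: 1.
New component count: 1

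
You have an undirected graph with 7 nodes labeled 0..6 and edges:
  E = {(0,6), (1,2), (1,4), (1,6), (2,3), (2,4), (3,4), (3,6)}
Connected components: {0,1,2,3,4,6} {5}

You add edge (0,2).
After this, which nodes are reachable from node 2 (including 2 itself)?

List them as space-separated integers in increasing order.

Before: nodes reachable from 2: {0,1,2,3,4,6}
Adding (0,2): both endpoints already in same component. Reachability from 2 unchanged.
After: nodes reachable from 2: {0,1,2,3,4,6}

Answer: 0 1 2 3 4 6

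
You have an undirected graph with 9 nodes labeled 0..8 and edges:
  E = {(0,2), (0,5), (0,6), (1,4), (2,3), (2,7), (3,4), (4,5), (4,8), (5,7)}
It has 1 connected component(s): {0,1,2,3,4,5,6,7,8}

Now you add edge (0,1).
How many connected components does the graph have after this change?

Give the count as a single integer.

Initial component count: 1
Add (0,1): endpoints already in same component. Count unchanged: 1.
New component count: 1

Answer: 1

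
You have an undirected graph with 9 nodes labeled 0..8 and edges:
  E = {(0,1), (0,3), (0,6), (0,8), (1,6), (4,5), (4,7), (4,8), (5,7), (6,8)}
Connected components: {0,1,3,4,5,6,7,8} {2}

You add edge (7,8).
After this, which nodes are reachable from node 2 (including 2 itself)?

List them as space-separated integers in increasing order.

Answer: 2

Derivation:
Before: nodes reachable from 2: {2}
Adding (7,8): both endpoints already in same component. Reachability from 2 unchanged.
After: nodes reachable from 2: {2}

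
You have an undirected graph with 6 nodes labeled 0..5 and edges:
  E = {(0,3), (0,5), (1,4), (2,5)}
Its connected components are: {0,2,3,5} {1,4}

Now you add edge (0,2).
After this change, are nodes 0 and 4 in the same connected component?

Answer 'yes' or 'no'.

Initial components: {0,2,3,5} {1,4}
Adding edge (0,2): both already in same component {0,2,3,5}. No change.
New components: {0,2,3,5} {1,4}
Are 0 and 4 in the same component? no

Answer: no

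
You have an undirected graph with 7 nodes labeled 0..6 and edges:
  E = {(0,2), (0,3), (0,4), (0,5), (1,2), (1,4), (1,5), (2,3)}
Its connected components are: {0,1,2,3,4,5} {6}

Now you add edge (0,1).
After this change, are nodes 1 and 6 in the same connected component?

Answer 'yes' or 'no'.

Answer: no

Derivation:
Initial components: {0,1,2,3,4,5} {6}
Adding edge (0,1): both already in same component {0,1,2,3,4,5}. No change.
New components: {0,1,2,3,4,5} {6}
Are 1 and 6 in the same component? no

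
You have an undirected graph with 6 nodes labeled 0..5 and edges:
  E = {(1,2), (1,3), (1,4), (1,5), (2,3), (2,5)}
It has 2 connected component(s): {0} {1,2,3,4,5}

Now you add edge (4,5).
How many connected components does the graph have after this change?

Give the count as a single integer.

Initial component count: 2
Add (4,5): endpoints already in same component. Count unchanged: 2.
New component count: 2

Answer: 2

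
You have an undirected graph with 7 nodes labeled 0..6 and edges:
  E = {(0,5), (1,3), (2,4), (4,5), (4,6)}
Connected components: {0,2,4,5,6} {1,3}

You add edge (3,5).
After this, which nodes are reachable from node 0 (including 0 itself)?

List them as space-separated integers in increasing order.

Before: nodes reachable from 0: {0,2,4,5,6}
Adding (3,5): merges 0's component with another. Reachability grows.
After: nodes reachable from 0: {0,1,2,3,4,5,6}

Answer: 0 1 2 3 4 5 6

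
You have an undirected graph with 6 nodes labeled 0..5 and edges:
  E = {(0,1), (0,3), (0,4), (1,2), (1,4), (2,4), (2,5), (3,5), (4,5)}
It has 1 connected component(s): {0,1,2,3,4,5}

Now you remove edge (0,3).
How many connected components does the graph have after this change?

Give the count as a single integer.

Answer: 1

Derivation:
Initial component count: 1
Remove (0,3): not a bridge. Count unchanged: 1.
  After removal, components: {0,1,2,3,4,5}
New component count: 1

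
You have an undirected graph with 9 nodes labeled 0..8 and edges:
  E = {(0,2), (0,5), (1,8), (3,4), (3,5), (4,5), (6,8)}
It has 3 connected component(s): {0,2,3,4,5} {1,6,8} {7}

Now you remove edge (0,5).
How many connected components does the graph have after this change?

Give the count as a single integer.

Answer: 4

Derivation:
Initial component count: 3
Remove (0,5): it was a bridge. Count increases: 3 -> 4.
  After removal, components: {0,2} {1,6,8} {3,4,5} {7}
New component count: 4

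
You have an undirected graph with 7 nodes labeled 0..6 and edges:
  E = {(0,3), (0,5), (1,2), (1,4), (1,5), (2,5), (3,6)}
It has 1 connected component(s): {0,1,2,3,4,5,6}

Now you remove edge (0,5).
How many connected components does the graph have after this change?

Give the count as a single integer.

Initial component count: 1
Remove (0,5): it was a bridge. Count increases: 1 -> 2.
  After removal, components: {0,3,6} {1,2,4,5}
New component count: 2

Answer: 2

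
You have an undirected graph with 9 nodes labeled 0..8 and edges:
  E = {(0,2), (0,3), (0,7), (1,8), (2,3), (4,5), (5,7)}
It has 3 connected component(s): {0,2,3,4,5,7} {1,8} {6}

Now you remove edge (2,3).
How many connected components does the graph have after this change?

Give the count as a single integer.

Initial component count: 3
Remove (2,3): not a bridge. Count unchanged: 3.
  After removal, components: {0,2,3,4,5,7} {1,8} {6}
New component count: 3

Answer: 3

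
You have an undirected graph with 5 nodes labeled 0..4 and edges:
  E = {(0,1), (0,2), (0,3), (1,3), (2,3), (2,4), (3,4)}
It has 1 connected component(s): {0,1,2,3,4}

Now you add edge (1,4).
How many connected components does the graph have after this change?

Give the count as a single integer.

Initial component count: 1
Add (1,4): endpoints already in same component. Count unchanged: 1.
New component count: 1

Answer: 1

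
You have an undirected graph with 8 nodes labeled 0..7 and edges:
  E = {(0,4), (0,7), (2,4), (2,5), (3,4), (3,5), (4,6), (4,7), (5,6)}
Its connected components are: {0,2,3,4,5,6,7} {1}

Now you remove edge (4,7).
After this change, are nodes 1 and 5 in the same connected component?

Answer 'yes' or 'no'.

Answer: no

Derivation:
Initial components: {0,2,3,4,5,6,7} {1}
Removing edge (4,7): not a bridge — component count unchanged at 2.
New components: {0,2,3,4,5,6,7} {1}
Are 1 and 5 in the same component? no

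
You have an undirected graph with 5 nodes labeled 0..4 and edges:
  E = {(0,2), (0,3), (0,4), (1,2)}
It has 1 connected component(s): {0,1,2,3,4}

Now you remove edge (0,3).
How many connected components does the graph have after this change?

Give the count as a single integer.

Answer: 2

Derivation:
Initial component count: 1
Remove (0,3): it was a bridge. Count increases: 1 -> 2.
  After removal, components: {0,1,2,4} {3}
New component count: 2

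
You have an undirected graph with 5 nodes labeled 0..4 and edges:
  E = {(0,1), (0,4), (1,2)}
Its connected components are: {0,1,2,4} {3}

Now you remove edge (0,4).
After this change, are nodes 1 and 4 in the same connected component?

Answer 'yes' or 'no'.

Initial components: {0,1,2,4} {3}
Removing edge (0,4): it was a bridge — component count 2 -> 3.
New components: {0,1,2} {3} {4}
Are 1 and 4 in the same component? no

Answer: no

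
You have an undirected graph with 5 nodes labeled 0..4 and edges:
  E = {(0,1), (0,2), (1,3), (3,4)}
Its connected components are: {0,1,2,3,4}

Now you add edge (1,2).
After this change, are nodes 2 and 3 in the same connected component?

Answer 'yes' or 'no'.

Answer: yes

Derivation:
Initial components: {0,1,2,3,4}
Adding edge (1,2): both already in same component {0,1,2,3,4}. No change.
New components: {0,1,2,3,4}
Are 2 and 3 in the same component? yes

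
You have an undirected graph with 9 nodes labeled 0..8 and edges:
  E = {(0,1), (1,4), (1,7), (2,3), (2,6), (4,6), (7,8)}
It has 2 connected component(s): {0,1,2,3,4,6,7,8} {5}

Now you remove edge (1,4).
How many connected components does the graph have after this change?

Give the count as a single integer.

Answer: 3

Derivation:
Initial component count: 2
Remove (1,4): it was a bridge. Count increases: 2 -> 3.
  After removal, components: {0,1,7,8} {2,3,4,6} {5}
New component count: 3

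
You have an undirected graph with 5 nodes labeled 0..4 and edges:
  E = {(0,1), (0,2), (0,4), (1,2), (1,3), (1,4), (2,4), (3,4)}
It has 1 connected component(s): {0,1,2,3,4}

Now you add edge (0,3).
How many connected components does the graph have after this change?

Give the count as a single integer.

Answer: 1

Derivation:
Initial component count: 1
Add (0,3): endpoints already in same component. Count unchanged: 1.
New component count: 1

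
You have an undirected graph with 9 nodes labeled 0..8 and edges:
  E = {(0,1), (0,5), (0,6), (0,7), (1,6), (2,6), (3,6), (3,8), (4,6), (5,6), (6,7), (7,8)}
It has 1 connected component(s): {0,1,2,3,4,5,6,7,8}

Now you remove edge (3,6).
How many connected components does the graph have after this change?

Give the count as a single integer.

Initial component count: 1
Remove (3,6): not a bridge. Count unchanged: 1.
  After removal, components: {0,1,2,3,4,5,6,7,8}
New component count: 1

Answer: 1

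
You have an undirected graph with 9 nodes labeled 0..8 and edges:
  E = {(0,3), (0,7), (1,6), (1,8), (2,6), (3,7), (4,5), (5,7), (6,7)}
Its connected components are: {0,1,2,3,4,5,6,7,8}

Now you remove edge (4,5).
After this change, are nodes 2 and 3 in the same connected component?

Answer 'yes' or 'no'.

Answer: yes

Derivation:
Initial components: {0,1,2,3,4,5,6,7,8}
Removing edge (4,5): it was a bridge — component count 1 -> 2.
New components: {0,1,2,3,5,6,7,8} {4}
Are 2 and 3 in the same component? yes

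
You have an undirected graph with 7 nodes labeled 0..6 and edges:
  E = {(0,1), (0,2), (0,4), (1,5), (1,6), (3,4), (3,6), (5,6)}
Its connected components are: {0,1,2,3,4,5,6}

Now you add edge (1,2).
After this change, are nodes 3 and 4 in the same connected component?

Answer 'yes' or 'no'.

Answer: yes

Derivation:
Initial components: {0,1,2,3,4,5,6}
Adding edge (1,2): both already in same component {0,1,2,3,4,5,6}. No change.
New components: {0,1,2,3,4,5,6}
Are 3 and 4 in the same component? yes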